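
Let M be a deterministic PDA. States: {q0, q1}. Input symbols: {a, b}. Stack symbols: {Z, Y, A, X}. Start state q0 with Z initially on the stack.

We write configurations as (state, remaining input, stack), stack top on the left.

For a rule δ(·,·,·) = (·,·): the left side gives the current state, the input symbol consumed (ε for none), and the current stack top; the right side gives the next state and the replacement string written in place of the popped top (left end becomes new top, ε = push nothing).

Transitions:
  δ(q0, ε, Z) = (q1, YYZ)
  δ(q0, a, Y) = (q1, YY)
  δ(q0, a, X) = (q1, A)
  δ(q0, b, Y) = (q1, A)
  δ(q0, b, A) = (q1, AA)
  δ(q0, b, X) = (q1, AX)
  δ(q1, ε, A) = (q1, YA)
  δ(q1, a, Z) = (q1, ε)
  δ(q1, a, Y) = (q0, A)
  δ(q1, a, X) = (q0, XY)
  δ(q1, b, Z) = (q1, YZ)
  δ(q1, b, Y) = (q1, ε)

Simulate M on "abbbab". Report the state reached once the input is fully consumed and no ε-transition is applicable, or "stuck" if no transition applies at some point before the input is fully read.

q1

(q0, abbbab, Z)
  ε-move, top Z: go to q1, push YYZ → (q1, abbbab, YYZ)
  read a, top Y: go to q0, push A → (q0, bbbab, AYZ)
  read b, top A: go to q1, push AA → (q1, bbab, AAYZ)
  ε-move, top A: go to q1, push YA → (q1, bbab, YAAYZ)
  read b, top Y: go to q1, push ε → (q1, bab, AAYZ)
  ε-move, top A: go to q1, push YA → (q1, bab, YAAYZ)
  read b, top Y: go to q1, push ε → (q1, ab, AAYZ)
  ε-move, top A: go to q1, push YA → (q1, ab, YAAYZ)
  read a, top Y: go to q0, push A → (q0, b, AAAYZ)
  read b, top A: go to q1, push AA → (q1, ε, AAAAYZ)
  ε-move, top A: go to q1, push YA → (q1, ε, YAAAAYZ)
All input consumed; M is in state q1.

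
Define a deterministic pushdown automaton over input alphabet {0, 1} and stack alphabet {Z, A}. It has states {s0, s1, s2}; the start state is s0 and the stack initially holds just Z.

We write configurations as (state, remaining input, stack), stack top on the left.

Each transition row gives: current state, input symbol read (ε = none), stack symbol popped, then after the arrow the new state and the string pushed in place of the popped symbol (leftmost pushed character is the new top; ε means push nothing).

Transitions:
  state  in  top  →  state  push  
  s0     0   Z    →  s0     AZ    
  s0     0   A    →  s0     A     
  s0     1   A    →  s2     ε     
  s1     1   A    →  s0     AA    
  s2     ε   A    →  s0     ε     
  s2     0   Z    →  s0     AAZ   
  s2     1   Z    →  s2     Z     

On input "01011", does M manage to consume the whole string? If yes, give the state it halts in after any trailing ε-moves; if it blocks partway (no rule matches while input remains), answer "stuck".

(s0, 01011, Z)
  read 0, top Z: go to s0, push AZ → (s0, 1011, AZ)
  read 1, top A: go to s2, push ε → (s2, 011, Z)
  read 0, top Z: go to s0, push AAZ → (s0, 11, AAZ)
  read 1, top A: go to s2, push ε → (s2, 1, AZ)
  ε-move, top A: go to s0, push ε → (s0, 1, Z)
No transition for (s0, 1, top Z); M blocks with input 1 remaining.

stuck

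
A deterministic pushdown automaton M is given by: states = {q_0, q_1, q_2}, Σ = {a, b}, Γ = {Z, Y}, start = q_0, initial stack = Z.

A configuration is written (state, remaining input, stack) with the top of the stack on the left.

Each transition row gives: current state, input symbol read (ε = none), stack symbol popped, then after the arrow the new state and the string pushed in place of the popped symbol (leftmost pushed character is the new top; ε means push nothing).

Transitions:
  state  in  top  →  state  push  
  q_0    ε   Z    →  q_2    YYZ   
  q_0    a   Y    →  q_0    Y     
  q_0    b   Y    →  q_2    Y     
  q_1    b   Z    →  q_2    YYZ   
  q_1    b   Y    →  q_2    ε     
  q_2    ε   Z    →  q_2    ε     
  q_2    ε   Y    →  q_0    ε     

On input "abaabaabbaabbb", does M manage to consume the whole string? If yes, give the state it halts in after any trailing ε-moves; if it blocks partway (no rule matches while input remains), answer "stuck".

(q_0, abaabaabbaabbb, Z)
  ε-move, top Z: go to q_2, push YYZ → (q_2, abaabaabbaabbb, YYZ)
  ε-move, top Y: go to q_0, push ε → (q_0, abaabaabbaabbb, YZ)
  read a, top Y: go to q_0, push Y → (q_0, baabaabbaabbb, YZ)
  read b, top Y: go to q_2, push Y → (q_2, aabaabbaabbb, YZ)
  ε-move, top Y: go to q_0, push ε → (q_0, aabaabbaabbb, Z)
  ε-move, top Z: go to q_2, push YYZ → (q_2, aabaabbaabbb, YYZ)
  ε-move, top Y: go to q_0, push ε → (q_0, aabaabbaabbb, YZ)
  read a, top Y: go to q_0, push Y → (q_0, abaabbaabbb, YZ)
  read a, top Y: go to q_0, push Y → (q_0, baabbaabbb, YZ)
  read b, top Y: go to q_2, push Y → (q_2, aabbaabbb, YZ)
  ε-move, top Y: go to q_0, push ε → (q_0, aabbaabbb, Z)
  ε-move, top Z: go to q_2, push YYZ → (q_2, aabbaabbb, YYZ)
  ε-move, top Y: go to q_0, push ε → (q_0, aabbaabbb, YZ)
  read a, top Y: go to q_0, push Y → (q_0, abbaabbb, YZ)
  read a, top Y: go to q_0, push Y → (q_0, bbaabbb, YZ)
  read b, top Y: go to q_2, push Y → (q_2, baabbb, YZ)
  ε-move, top Y: go to q_0, push ε → (q_0, baabbb, Z)
  ε-move, top Z: go to q_2, push YYZ → (q_2, baabbb, YYZ)
  ε-move, top Y: go to q_0, push ε → (q_0, baabbb, YZ)
  read b, top Y: go to q_2, push Y → (q_2, aabbb, YZ)
  ε-move, top Y: go to q_0, push ε → (q_0, aabbb, Z)
  ε-move, top Z: go to q_2, push YYZ → (q_2, aabbb, YYZ)
  ε-move, top Y: go to q_0, push ε → (q_0, aabbb, YZ)
  read a, top Y: go to q_0, push Y → (q_0, abbb, YZ)
  read a, top Y: go to q_0, push Y → (q_0, bbb, YZ)
  read b, top Y: go to q_2, push Y → (q_2, bb, YZ)
  ε-move, top Y: go to q_0, push ε → (q_0, bb, Z)
  ε-move, top Z: go to q_2, push YYZ → (q_2, bb, YYZ)
  ε-move, top Y: go to q_0, push ε → (q_0, bb, YZ)
  read b, top Y: go to q_2, push Y → (q_2, b, YZ)
  ε-move, top Y: go to q_0, push ε → (q_0, b, Z)
  ε-move, top Z: go to q_2, push YYZ → (q_2, b, YYZ)
  ε-move, top Y: go to q_0, push ε → (q_0, b, YZ)
  read b, top Y: go to q_2, push Y → (q_2, ε, YZ)
  ε-move, top Y: go to q_0, push ε → (q_0, ε, Z)
  ε-move, top Z: go to q_2, push YYZ → (q_2, ε, YYZ)
  ε-move, top Y: go to q_0, push ε → (q_0, ε, YZ)
All input consumed; M is in state q_0.

q_0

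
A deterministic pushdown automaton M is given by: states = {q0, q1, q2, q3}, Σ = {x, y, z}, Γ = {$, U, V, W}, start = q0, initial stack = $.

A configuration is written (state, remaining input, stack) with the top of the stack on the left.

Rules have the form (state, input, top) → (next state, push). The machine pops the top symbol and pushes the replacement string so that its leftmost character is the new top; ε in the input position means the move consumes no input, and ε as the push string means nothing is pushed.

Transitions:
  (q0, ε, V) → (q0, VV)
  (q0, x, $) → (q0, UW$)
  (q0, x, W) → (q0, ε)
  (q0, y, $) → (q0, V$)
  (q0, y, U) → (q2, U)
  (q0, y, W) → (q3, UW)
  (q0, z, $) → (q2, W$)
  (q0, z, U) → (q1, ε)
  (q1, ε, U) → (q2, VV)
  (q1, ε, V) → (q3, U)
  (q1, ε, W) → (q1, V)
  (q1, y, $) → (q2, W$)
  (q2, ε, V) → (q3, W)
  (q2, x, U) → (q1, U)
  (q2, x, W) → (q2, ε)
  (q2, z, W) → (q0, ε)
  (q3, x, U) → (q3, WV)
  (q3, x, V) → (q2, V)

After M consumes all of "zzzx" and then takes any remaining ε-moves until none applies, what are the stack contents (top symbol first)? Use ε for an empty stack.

(q0, zzzx, $) ⊢ (q2, zzx, W$) ⊢ (q0, zx, $) ⊢ (q2, x, W$) ⊢ (q2, ε, $)
All input consumed in state q2 with stack $.

$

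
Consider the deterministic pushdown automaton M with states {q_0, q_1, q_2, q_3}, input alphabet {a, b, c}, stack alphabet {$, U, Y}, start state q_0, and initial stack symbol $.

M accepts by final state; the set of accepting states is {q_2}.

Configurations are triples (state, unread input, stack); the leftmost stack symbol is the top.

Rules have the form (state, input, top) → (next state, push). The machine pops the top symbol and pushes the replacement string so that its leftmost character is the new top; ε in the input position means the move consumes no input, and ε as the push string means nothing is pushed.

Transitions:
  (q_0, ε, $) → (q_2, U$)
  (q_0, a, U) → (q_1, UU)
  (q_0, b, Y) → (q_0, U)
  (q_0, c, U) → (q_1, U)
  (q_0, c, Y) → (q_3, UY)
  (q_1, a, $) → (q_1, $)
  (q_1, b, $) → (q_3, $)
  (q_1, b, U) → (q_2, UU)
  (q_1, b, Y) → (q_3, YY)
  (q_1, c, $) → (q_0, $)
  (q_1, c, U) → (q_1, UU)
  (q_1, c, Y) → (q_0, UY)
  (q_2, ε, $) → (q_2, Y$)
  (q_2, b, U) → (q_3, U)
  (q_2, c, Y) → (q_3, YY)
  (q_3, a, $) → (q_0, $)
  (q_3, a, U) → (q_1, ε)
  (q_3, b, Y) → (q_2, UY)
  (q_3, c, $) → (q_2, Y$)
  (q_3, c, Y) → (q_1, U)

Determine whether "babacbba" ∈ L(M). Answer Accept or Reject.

Reject

(q_0, babacbba, $)
  ε-move, top $: go to q_2, push U$ → (q_2, babacbba, U$)
  read b, top U: go to q_3, push U → (q_3, abacbba, U$)
  read a, top U: go to q_1, push ε → (q_1, bacbba, $)
  read b, top $: go to q_3, push $ → (q_3, acbba, $)
  read a, top $: go to q_0, push $ → (q_0, cbba, $)
  ε-move, top $: go to q_2, push U$ → (q_2, cbba, U$)
No transition applies at (q_2, cbba, U$); input not fully consumed.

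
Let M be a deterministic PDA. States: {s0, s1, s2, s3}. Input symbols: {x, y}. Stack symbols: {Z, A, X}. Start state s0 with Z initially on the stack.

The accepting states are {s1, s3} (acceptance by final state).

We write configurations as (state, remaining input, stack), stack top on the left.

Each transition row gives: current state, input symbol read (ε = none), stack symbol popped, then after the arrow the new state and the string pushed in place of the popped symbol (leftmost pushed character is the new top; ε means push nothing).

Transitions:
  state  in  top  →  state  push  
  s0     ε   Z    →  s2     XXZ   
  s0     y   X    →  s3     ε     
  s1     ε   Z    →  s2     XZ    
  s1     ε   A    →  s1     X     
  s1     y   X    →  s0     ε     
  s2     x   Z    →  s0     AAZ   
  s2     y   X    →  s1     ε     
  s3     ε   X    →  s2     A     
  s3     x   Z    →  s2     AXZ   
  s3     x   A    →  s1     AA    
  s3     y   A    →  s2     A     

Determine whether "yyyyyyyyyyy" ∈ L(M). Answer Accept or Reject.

Accept

(s0, yyyyyyyyyyy, Z)
  ε-move, top Z: go to s2, push XXZ → (s2, yyyyyyyyyyy, XXZ)
  read y, top X: go to s1, push ε → (s1, yyyyyyyyyy, XZ)
  read y, top X: go to s0, push ε → (s0, yyyyyyyyy, Z)
  ε-move, top Z: go to s2, push XXZ → (s2, yyyyyyyyy, XXZ)
  read y, top X: go to s1, push ε → (s1, yyyyyyyy, XZ)
  read y, top X: go to s0, push ε → (s0, yyyyyyy, Z)
  ε-move, top Z: go to s2, push XXZ → (s2, yyyyyyy, XXZ)
  read y, top X: go to s1, push ε → (s1, yyyyyy, XZ)
  read y, top X: go to s0, push ε → (s0, yyyyy, Z)
  ε-move, top Z: go to s2, push XXZ → (s2, yyyyy, XXZ)
  read y, top X: go to s1, push ε → (s1, yyyy, XZ)
  read y, top X: go to s0, push ε → (s0, yyy, Z)
  ε-move, top Z: go to s2, push XXZ → (s2, yyy, XXZ)
  read y, top X: go to s1, push ε → (s1, yy, XZ)
  read y, top X: go to s0, push ε → (s0, y, Z)
  ε-move, top Z: go to s2, push XXZ → (s2, y, XXZ)
  read y, top X: go to s1, push ε → (s1, ε, XZ)
All input consumed; state s1 ∈ F.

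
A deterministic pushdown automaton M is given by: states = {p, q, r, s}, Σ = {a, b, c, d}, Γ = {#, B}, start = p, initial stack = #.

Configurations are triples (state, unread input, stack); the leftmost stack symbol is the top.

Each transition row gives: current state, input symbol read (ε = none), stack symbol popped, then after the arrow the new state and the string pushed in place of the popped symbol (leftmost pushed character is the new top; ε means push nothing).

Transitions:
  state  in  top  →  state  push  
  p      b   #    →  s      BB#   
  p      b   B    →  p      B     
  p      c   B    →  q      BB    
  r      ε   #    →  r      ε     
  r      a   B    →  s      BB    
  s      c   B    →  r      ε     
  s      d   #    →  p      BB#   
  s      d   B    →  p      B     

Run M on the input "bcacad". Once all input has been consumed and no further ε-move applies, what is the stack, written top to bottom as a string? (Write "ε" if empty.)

BB#

(p, bcacad, #)
  read b, top #: go to s, push BB# → (s, cacad, BB#)
  read c, top B: go to r, push ε → (r, acad, B#)
  read a, top B: go to s, push BB → (s, cad, BB#)
  read c, top B: go to r, push ε → (r, ad, B#)
  read a, top B: go to s, push BB → (s, d, BB#)
  read d, top B: go to p, push B → (p, ε, BB#)
All input consumed in state p with stack BB#.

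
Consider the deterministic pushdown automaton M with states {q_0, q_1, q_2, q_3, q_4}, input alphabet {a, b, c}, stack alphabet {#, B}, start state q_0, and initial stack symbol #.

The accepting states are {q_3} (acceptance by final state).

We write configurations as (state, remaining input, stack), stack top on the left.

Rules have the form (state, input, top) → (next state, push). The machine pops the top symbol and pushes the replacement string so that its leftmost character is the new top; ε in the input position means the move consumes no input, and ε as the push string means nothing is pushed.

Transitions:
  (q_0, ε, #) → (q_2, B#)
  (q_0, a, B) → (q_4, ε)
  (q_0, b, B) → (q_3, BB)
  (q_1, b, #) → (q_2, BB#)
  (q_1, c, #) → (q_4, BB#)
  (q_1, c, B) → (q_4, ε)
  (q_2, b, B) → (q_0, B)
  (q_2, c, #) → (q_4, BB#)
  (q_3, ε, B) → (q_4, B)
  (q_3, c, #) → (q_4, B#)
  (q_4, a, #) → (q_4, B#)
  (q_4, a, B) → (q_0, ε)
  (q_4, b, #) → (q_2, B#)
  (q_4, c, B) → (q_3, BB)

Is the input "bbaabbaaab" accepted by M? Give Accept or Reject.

Reject

(q_0, bbaabbaaab, #)
  ε-move, top #: go to q_2, push B# → (q_2, bbaabbaaab, B#)
  read b, top B: go to q_0, push B → (q_0, baabbaaab, B#)
  read b, top B: go to q_3, push BB → (q_3, aabbaaab, BB#)
  ε-move, top B: go to q_4, push B → (q_4, aabbaaab, BB#)
  read a, top B: go to q_0, push ε → (q_0, abbaaab, B#)
  read a, top B: go to q_4, push ε → (q_4, bbaaab, #)
  read b, top #: go to q_2, push B# → (q_2, baaab, B#)
  read b, top B: go to q_0, push B → (q_0, aaab, B#)
  read a, top B: go to q_4, push ε → (q_4, aab, #)
  read a, top #: go to q_4, push B# → (q_4, ab, B#)
  read a, top B: go to q_0, push ε → (q_0, b, #)
  ε-move, top #: go to q_2, push B# → (q_2, b, B#)
  read b, top B: go to q_0, push B → (q_0, ε, B#)
All input consumed; state q_0 ∉ F and no further ε-move applies.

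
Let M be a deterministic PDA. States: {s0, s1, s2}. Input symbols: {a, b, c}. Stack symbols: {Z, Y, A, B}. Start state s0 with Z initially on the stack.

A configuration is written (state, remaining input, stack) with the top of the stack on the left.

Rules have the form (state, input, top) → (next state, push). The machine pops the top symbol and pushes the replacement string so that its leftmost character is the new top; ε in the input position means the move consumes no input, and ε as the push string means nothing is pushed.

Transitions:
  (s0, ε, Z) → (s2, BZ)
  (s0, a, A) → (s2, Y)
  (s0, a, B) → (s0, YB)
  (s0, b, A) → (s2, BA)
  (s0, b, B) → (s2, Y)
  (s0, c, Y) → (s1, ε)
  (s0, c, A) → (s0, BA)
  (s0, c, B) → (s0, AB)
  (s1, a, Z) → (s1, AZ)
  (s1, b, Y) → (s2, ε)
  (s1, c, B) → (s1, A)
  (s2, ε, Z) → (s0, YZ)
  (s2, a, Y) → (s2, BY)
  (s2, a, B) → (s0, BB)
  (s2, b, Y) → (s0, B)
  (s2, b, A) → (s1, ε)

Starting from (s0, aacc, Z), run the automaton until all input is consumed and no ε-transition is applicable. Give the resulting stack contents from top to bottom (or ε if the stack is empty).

(s0, aacc, Z)
  ε-move, top Z: go to s2, push BZ → (s2, aacc, BZ)
  read a, top B: go to s0, push BB → (s0, acc, BBZ)
  read a, top B: go to s0, push YB → (s0, cc, YBBZ)
  read c, top Y: go to s1, push ε → (s1, c, BBZ)
  read c, top B: go to s1, push A → (s1, ε, ABZ)
All input consumed in state s1 with stack ABZ.

ABZ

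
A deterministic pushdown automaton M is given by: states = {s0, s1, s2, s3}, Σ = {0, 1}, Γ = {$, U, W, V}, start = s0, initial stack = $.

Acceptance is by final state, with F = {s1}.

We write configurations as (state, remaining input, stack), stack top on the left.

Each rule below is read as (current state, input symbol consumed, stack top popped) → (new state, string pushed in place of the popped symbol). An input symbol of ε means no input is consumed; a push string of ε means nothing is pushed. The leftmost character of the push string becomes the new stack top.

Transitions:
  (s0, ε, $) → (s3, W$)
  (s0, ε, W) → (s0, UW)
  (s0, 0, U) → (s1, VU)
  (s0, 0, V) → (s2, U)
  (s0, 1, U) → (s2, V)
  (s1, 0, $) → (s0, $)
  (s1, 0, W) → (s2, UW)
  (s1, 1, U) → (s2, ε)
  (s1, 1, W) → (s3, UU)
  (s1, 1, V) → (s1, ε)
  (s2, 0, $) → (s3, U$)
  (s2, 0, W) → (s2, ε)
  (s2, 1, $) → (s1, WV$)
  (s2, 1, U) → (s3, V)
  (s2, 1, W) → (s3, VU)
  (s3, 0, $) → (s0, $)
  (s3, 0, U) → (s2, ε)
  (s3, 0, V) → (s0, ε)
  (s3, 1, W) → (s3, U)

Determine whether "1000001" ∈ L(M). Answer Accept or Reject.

Accept

(s0, 1000001, $) ⊢ (s3, 1000001, W$) ⊢ (s3, 000001, U$) ⊢ (s2, 00001, $) ⊢ (s3, 0001, U$) ⊢ (s2, 001, $) ⊢ (s3, 01, U$) ⊢ (s2, 1, $) ⊢ (s1, ε, WV$)
All input consumed; state s1 ∈ F.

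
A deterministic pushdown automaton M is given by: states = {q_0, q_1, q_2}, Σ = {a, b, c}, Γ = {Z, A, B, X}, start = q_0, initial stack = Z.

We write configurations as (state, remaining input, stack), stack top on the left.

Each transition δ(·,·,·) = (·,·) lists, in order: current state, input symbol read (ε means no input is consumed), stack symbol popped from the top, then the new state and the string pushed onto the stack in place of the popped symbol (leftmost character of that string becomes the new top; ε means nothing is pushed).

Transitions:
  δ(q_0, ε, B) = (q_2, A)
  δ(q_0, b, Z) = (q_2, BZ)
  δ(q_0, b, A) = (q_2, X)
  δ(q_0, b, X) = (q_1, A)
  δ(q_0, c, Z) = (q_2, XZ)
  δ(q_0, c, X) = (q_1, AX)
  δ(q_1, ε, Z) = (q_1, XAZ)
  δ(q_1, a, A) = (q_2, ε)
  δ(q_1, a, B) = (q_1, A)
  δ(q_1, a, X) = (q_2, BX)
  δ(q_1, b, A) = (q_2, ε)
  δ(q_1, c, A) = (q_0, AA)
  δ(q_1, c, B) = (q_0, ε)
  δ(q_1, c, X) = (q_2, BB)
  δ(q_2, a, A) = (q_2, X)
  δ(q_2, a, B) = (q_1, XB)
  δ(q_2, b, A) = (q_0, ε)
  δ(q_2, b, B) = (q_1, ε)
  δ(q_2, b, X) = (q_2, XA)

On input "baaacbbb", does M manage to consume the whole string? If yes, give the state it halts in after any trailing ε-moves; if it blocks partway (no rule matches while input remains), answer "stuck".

stuck

(q_0, baaacbbb, Z)
  read b, top Z: go to q_2, push BZ → (q_2, aaacbbb, BZ)
  read a, top B: go to q_1, push XB → (q_1, aacbbb, XBZ)
  read a, top X: go to q_2, push BX → (q_2, acbbb, BXBZ)
  read a, top B: go to q_1, push XB → (q_1, cbbb, XBXBZ)
  read c, top X: go to q_2, push BB → (q_2, bbb, BBBXBZ)
  read b, top B: go to q_1, push ε → (q_1, bb, BBXBZ)
No transition for (q_1, b, top B); M blocks with input bb remaining.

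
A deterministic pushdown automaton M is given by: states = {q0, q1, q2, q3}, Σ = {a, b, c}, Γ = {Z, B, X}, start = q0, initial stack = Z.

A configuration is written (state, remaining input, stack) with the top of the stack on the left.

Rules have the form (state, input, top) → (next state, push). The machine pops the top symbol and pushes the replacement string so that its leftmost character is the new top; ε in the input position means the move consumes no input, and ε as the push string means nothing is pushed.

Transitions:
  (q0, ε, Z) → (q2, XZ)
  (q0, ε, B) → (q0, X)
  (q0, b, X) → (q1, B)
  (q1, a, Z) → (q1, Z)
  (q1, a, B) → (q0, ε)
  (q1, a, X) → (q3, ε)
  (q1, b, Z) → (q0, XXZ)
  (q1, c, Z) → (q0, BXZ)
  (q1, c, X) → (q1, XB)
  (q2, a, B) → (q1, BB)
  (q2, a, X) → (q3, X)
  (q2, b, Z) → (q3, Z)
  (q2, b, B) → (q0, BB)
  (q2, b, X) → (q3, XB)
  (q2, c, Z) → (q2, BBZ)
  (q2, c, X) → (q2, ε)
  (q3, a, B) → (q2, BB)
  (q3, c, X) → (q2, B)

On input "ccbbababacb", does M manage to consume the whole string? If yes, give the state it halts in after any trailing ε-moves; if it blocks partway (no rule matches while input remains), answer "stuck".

q3

(q0, ccbbababacb, Z)
  ε-move, top Z: go to q2, push XZ → (q2, ccbbababacb, XZ)
  read c, top X: go to q2, push ε → (q2, cbbababacb, Z)
  read c, top Z: go to q2, push BBZ → (q2, bbababacb, BBZ)
  read b, top B: go to q0, push BB → (q0, bababacb, BBBZ)
  ε-move, top B: go to q0, push X → (q0, bababacb, XBBZ)
  read b, top X: go to q1, push B → (q1, ababacb, BBBZ)
  read a, top B: go to q0, push ε → (q0, babacb, BBZ)
  ε-move, top B: go to q0, push X → (q0, babacb, XBZ)
  read b, top X: go to q1, push B → (q1, abacb, BBZ)
  read a, top B: go to q0, push ε → (q0, bacb, BZ)
  ε-move, top B: go to q0, push X → (q0, bacb, XZ)
  read b, top X: go to q1, push B → (q1, acb, BZ)
  read a, top B: go to q0, push ε → (q0, cb, Z)
  ε-move, top Z: go to q2, push XZ → (q2, cb, XZ)
  read c, top X: go to q2, push ε → (q2, b, Z)
  read b, top Z: go to q3, push Z → (q3, ε, Z)
All input consumed; M is in state q3.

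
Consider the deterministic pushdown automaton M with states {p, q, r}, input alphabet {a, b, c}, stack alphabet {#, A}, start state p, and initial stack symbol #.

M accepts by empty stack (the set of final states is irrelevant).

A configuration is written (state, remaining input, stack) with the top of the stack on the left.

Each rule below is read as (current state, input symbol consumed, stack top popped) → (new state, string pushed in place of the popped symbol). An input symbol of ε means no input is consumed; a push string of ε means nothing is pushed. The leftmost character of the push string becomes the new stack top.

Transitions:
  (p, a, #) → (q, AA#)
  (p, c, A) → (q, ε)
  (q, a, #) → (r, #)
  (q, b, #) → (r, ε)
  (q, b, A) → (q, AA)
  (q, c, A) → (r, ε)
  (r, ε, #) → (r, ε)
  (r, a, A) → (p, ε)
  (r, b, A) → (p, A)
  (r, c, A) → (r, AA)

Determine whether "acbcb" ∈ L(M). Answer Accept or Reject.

Accept

(p, acbcb, #)
  read a, top #: go to q, push AA# → (q, cbcb, AA#)
  read c, top A: go to r, push ε → (r, bcb, A#)
  read b, top A: go to p, push A → (p, cb, A#)
  read c, top A: go to q, push ε → (q, b, #)
  read b, top #: go to r, push ε → (r, ε, ε)
All input consumed and the stack is empty.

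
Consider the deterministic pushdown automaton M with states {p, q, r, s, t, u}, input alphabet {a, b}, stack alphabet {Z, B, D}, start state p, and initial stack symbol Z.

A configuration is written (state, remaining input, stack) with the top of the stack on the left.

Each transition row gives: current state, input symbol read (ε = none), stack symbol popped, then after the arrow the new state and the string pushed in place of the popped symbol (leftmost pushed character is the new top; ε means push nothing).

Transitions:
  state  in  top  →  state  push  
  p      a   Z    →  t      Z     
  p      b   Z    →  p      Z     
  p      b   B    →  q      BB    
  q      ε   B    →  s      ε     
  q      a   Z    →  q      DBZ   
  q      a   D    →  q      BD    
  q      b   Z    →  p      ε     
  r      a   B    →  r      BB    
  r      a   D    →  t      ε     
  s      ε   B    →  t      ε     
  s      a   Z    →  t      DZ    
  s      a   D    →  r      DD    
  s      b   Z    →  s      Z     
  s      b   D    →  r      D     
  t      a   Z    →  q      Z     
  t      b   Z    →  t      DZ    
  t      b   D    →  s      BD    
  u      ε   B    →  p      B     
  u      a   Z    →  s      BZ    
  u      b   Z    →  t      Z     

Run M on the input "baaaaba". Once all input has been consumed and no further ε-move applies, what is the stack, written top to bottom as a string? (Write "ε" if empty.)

BZ

(p, baaaaba, Z) ⊢ (p, aaaaba, Z) ⊢ (t, aaaba, Z) ⊢ (q, aaba, Z) ⊢ (q, aba, DBZ) ⊢ (q, ba, BDBZ) ⊢ (s, ba, DBZ) ⊢ (r, a, DBZ) ⊢ (t, ε, BZ)
All input consumed in state t with stack BZ.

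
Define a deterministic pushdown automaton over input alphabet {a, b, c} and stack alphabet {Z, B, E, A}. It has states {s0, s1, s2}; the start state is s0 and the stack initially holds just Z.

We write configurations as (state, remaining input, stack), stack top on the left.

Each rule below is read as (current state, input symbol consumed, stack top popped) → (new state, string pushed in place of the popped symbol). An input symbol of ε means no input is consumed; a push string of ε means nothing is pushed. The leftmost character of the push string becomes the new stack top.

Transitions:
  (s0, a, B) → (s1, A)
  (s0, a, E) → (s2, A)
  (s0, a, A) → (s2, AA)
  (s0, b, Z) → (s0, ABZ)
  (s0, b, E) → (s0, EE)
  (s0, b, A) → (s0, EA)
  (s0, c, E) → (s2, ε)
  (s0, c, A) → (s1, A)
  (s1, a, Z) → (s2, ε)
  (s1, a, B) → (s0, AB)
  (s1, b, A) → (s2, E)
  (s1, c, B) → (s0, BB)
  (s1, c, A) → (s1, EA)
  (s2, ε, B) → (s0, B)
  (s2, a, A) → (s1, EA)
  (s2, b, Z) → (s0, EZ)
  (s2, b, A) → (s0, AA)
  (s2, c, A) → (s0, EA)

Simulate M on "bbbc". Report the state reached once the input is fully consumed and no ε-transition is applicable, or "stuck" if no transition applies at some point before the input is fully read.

(s0, bbbc, Z) ⊢ (s0, bbc, ABZ) ⊢ (s0, bc, EABZ) ⊢ (s0, c, EEABZ) ⊢ (s2, ε, EABZ)
All input consumed; M is in state s2.

s2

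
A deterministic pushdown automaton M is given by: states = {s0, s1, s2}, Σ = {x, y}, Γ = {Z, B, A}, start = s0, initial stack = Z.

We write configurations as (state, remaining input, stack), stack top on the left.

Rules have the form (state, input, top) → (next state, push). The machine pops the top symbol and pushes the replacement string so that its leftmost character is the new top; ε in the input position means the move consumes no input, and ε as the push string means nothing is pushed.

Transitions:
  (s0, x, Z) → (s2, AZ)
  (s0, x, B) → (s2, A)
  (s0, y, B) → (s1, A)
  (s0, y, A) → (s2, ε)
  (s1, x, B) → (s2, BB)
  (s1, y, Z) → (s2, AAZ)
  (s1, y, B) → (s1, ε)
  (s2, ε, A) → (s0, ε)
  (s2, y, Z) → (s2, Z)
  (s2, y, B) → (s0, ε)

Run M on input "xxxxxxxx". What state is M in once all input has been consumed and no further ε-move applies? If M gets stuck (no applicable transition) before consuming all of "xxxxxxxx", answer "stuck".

s0

(s0, xxxxxxxx, Z) ⊢ (s2, xxxxxxx, AZ) ⊢ (s0, xxxxxxx, Z) ⊢ (s2, xxxxxx, AZ) ⊢ (s0, xxxxxx, Z) ⊢ (s2, xxxxx, AZ) ⊢ (s0, xxxxx, Z) ⊢ (s2, xxxx, AZ) ⊢ (s0, xxxx, Z) ⊢ (s2, xxx, AZ) ⊢ (s0, xxx, Z) ⊢ (s2, xx, AZ) ⊢ (s0, xx, Z) ⊢ (s2, x, AZ) ⊢ (s0, x, Z) ⊢ (s2, ε, AZ) ⊢ (s0, ε, Z)
All input consumed; M is in state s0.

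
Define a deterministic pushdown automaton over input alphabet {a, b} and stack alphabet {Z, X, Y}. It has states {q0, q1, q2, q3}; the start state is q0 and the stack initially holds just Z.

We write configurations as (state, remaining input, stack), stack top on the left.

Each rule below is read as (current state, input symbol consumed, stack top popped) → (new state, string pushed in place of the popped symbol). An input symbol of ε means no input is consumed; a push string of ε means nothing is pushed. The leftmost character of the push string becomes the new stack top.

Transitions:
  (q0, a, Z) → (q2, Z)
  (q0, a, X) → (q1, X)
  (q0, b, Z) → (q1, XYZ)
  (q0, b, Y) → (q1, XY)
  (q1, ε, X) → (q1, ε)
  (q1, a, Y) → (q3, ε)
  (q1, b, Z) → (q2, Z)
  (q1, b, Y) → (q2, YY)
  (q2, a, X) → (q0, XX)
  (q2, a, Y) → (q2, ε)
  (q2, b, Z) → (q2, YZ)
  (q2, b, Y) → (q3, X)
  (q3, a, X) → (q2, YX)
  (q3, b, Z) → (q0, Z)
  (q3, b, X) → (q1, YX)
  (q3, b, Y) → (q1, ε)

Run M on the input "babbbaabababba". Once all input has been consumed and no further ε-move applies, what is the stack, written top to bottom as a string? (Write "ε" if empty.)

YXZ

(q0, babbbaabababba, Z)
  read b, top Z: go to q1, push XYZ → (q1, abbbaabababba, XYZ)
  ε-move, top X: go to q1, push ε → (q1, abbbaabababba, YZ)
  read a, top Y: go to q3, push ε → (q3, bbbaabababba, Z)
  read b, top Z: go to q0, push Z → (q0, bbaabababba, Z)
  read b, top Z: go to q1, push XYZ → (q1, baabababba, XYZ)
  ε-move, top X: go to q1, push ε → (q1, baabababba, YZ)
  read b, top Y: go to q2, push YY → (q2, aabababba, YYZ)
  read a, top Y: go to q2, push ε → (q2, abababba, YZ)
  read a, top Y: go to q2, push ε → (q2, bababba, Z)
  read b, top Z: go to q2, push YZ → (q2, ababba, YZ)
  read a, top Y: go to q2, push ε → (q2, babba, Z)
  read b, top Z: go to q2, push YZ → (q2, abba, YZ)
  read a, top Y: go to q2, push ε → (q2, bba, Z)
  read b, top Z: go to q2, push YZ → (q2, ba, YZ)
  read b, top Y: go to q3, push X → (q3, a, XZ)
  read a, top X: go to q2, push YX → (q2, ε, YXZ)
All input consumed in state q2 with stack YXZ.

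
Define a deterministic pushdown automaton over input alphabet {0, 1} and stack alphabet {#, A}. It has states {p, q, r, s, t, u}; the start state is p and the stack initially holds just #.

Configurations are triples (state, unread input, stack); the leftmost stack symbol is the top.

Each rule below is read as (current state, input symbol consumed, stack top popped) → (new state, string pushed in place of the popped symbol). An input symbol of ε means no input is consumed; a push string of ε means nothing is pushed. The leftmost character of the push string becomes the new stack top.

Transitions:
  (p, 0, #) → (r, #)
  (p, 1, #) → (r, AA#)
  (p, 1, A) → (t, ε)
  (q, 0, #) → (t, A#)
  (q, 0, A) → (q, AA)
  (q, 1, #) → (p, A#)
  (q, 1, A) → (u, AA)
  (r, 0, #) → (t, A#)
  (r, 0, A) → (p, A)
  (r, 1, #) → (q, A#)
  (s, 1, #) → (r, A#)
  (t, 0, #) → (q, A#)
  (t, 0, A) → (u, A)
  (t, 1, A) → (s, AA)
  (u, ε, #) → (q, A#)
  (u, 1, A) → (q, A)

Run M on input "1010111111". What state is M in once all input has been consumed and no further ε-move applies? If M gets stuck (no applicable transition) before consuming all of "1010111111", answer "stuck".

(p, 1010111111, #)
  read 1, top #: go to r, push AA# → (r, 010111111, AA#)
  read 0, top A: go to p, push A → (p, 10111111, AA#)
  read 1, top A: go to t, push ε → (t, 0111111, A#)
  read 0, top A: go to u, push A → (u, 111111, A#)
  read 1, top A: go to q, push A → (q, 11111, A#)
  read 1, top A: go to u, push AA → (u, 1111, AA#)
  read 1, top A: go to q, push A → (q, 111, AA#)
  read 1, top A: go to u, push AA → (u, 11, AAA#)
  read 1, top A: go to q, push A → (q, 1, AAA#)
  read 1, top A: go to u, push AA → (u, ε, AAAA#)
All input consumed; M is in state u.

u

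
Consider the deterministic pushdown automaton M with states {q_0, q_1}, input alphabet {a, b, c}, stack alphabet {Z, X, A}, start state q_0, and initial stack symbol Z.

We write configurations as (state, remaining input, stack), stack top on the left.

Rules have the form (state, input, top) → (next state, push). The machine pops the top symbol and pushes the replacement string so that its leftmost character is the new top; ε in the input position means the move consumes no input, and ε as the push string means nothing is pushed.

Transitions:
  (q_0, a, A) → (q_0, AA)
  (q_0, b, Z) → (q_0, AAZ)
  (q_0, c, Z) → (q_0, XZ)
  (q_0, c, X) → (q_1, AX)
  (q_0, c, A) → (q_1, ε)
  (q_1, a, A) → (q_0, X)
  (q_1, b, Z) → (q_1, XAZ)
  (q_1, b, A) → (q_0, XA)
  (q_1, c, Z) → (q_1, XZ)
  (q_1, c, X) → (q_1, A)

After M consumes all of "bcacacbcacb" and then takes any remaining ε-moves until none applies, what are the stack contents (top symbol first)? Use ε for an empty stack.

(q_0, bcacacbcacb, Z)
  read b, top Z: go to q_0, push AAZ → (q_0, cacacbcacb, AAZ)
  read c, top A: go to q_1, push ε → (q_1, acacbcacb, AZ)
  read a, top A: go to q_0, push X → (q_0, cacbcacb, XZ)
  read c, top X: go to q_1, push AX → (q_1, acbcacb, AXZ)
  read a, top A: go to q_0, push X → (q_0, cbcacb, XXZ)
  read c, top X: go to q_1, push AX → (q_1, bcacb, AXXZ)
  read b, top A: go to q_0, push XA → (q_0, cacb, XAXXZ)
  read c, top X: go to q_1, push AX → (q_1, acb, AXAXXZ)
  read a, top A: go to q_0, push X → (q_0, cb, XXAXXZ)
  read c, top X: go to q_1, push AX → (q_1, b, AXXAXXZ)
  read b, top A: go to q_0, push XA → (q_0, ε, XAXXAXXZ)
All input consumed in state q_0 with stack XAXXAXXZ.

XAXXAXXZ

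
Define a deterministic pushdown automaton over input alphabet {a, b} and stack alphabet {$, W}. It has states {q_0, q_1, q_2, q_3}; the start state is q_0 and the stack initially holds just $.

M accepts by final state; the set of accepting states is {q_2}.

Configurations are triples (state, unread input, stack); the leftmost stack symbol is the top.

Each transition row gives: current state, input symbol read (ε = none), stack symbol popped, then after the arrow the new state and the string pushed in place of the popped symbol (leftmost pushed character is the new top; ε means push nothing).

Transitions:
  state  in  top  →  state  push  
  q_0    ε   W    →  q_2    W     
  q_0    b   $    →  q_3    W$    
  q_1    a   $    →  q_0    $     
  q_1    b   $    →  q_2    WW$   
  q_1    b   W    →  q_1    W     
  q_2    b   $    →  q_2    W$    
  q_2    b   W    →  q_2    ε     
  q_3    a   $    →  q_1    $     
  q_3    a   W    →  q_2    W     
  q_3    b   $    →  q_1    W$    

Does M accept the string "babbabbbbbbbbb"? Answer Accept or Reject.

(q_0, babbabbbbbbbbb, $)
  read b, top $: go to q_3, push W$ → (q_3, abbabbbbbbbbb, W$)
  read a, top W: go to q_2, push W → (q_2, bbabbbbbbbbb, W$)
  read b, top W: go to q_2, push ε → (q_2, babbbbbbbbb, $)
  read b, top $: go to q_2, push W$ → (q_2, abbbbbbbbb, W$)
No transition applies at (q_2, abbbbbbbbb, W$); input not fully consumed.

Reject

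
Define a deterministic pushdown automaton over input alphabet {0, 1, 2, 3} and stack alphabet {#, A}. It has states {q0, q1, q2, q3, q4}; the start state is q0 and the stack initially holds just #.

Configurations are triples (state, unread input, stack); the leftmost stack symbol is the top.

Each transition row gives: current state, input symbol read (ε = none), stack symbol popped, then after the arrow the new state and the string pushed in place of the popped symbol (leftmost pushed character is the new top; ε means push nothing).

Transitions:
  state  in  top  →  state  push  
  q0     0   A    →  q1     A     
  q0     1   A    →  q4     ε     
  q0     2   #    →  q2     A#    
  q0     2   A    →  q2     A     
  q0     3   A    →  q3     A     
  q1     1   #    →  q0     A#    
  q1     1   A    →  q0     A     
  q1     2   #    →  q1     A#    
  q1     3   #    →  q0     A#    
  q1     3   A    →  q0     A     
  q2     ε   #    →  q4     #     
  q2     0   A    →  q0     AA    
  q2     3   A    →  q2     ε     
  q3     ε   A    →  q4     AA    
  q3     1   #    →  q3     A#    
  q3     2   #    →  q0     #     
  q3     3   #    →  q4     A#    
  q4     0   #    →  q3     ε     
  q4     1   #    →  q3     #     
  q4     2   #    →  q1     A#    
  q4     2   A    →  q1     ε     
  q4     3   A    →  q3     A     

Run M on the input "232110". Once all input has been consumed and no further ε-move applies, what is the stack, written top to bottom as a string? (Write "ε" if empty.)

ε

(q0, 232110, #) ⊢ (q2, 32110, A#) ⊢ (q2, 2110, #) ⊢ (q4, 2110, #) ⊢ (q1, 110, A#) ⊢ (q0, 10, A#) ⊢ (q4, 0, #) ⊢ (q3, ε, ε)
All input consumed in state q3 with stack ε.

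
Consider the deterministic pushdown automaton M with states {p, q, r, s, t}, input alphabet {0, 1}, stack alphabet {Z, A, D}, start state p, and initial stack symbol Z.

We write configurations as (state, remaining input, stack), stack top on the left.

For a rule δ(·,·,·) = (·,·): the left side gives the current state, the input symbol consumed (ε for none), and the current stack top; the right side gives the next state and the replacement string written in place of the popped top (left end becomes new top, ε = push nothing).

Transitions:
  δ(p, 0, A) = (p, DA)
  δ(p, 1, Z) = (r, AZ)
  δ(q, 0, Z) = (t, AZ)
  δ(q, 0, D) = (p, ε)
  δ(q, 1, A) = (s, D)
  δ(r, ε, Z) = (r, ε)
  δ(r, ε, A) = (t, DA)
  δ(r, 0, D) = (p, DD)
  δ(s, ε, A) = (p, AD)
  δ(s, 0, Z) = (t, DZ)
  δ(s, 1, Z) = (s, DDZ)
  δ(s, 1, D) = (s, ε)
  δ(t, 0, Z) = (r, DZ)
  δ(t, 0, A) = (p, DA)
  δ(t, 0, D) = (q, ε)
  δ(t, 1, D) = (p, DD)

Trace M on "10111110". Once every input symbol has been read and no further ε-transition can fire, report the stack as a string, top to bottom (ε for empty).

DZ

(p, 10111110, Z) ⊢ (r, 0111110, AZ) ⊢ (t, 0111110, DAZ) ⊢ (q, 111110, AZ) ⊢ (s, 11110, DZ) ⊢ (s, 1110, Z) ⊢ (s, 110, DDZ) ⊢ (s, 10, DZ) ⊢ (s, 0, Z) ⊢ (t, ε, DZ)
All input consumed in state t with stack DZ.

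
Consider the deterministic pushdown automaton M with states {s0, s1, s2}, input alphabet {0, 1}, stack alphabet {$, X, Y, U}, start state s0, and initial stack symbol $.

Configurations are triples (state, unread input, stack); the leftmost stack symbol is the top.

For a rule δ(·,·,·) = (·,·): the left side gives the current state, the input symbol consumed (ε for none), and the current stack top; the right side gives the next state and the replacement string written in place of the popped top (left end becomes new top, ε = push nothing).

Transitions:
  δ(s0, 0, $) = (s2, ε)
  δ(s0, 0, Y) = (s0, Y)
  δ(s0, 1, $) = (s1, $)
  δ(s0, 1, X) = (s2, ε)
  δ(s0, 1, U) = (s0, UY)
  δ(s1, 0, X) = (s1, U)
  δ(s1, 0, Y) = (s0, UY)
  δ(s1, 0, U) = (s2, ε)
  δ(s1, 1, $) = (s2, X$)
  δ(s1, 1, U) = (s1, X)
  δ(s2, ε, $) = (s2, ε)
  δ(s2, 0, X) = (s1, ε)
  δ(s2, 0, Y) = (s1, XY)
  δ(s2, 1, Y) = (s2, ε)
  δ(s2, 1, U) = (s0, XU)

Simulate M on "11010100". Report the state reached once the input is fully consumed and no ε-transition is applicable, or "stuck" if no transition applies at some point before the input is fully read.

(s0, 11010100, $) ⊢ (s1, 1010100, $) ⊢ (s2, 010100, X$) ⊢ (s1, 10100, $) ⊢ (s2, 0100, X$) ⊢ (s1, 100, $) ⊢ (s2, 00, X$) ⊢ (s1, 0, $)
No transition for (s1, 0, top $); M blocks with input 0 remaining.

stuck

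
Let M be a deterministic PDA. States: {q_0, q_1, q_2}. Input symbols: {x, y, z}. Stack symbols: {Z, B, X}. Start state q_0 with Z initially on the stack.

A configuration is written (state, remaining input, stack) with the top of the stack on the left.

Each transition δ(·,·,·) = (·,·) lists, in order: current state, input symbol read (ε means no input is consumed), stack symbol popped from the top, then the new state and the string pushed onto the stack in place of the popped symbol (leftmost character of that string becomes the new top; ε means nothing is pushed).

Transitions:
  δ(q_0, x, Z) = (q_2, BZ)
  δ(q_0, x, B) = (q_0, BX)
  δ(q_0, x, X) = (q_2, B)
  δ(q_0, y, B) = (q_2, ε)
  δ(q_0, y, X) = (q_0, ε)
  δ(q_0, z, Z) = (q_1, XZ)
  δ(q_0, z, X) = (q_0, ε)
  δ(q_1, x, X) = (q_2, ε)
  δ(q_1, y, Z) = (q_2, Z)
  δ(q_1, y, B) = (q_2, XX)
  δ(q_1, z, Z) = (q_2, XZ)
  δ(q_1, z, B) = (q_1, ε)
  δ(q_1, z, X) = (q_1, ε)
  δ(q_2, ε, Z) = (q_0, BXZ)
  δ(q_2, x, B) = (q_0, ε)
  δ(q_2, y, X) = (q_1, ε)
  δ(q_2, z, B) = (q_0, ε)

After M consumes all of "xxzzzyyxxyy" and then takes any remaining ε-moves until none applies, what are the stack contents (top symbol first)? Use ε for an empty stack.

XXZ

(q_0, xxzzzyyxxyy, Z)
  read x, top Z: go to q_2, push BZ → (q_2, xzzzyyxxyy, BZ)
  read x, top B: go to q_0, push ε → (q_0, zzzyyxxyy, Z)
  read z, top Z: go to q_1, push XZ → (q_1, zzyyxxyy, XZ)
  read z, top X: go to q_1, push ε → (q_1, zyyxxyy, Z)
  read z, top Z: go to q_2, push XZ → (q_2, yyxxyy, XZ)
  read y, top X: go to q_1, push ε → (q_1, yxxyy, Z)
  read y, top Z: go to q_2, push Z → (q_2, xxyy, Z)
  ε-move, top Z: go to q_0, push BXZ → (q_0, xxyy, BXZ)
  read x, top B: go to q_0, push BX → (q_0, xyy, BXXZ)
  read x, top B: go to q_0, push BX → (q_0, yy, BXXXZ)
  read y, top B: go to q_2, push ε → (q_2, y, XXXZ)
  read y, top X: go to q_1, push ε → (q_1, ε, XXZ)
All input consumed in state q_1 with stack XXZ.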